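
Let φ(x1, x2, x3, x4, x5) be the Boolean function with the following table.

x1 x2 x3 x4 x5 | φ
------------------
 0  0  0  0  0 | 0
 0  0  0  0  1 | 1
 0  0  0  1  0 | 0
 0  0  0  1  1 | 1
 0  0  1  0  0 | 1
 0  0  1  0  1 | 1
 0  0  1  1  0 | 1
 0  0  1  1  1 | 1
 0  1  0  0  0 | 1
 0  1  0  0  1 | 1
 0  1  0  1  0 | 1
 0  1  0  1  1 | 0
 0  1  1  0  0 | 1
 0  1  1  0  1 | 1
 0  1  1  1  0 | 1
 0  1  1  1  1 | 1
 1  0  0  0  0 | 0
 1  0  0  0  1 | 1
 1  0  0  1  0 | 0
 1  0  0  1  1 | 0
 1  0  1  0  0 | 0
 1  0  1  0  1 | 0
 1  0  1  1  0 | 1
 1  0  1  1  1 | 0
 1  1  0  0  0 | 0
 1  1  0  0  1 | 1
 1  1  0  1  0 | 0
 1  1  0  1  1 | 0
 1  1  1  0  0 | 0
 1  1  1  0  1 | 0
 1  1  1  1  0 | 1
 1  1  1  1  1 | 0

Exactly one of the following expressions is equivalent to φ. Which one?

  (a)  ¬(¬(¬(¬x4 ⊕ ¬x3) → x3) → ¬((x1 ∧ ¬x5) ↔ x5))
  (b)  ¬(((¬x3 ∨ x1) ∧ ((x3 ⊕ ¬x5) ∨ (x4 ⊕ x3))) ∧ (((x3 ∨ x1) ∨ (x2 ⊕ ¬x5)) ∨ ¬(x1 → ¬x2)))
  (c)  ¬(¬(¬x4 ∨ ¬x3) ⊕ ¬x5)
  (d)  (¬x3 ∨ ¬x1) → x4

(a) disagrees with φ on (0,0,0,0,0) (formula → 1, table → 0); rule it out.
(c) disagrees with φ on (0,0,1,0,0) (formula → 0, table → 1); rule it out.
(d) disagrees with φ on (0,0,0,0,1) (formula → 0, table → 1); rule it out.
That leaves (b). Evaluating it on every row reproduces the table of φ exactly.

b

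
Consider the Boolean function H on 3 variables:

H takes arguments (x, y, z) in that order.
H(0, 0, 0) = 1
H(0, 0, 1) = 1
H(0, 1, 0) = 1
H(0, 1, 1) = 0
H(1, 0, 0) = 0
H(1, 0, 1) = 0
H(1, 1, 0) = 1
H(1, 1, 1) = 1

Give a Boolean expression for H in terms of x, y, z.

The 0-rows are (0,1,1), (1,0,0), (1,0,1). Take each as a conjunction (¬x·y·z, x·¬y·¬z, x·¬y·z), form their disjunction, and complement — that gives a formula that is 1 everywhere H is.

H(x, y, z) = ((((x' · y) · z) + ((x · y') · z')) + ((x · y') · z))'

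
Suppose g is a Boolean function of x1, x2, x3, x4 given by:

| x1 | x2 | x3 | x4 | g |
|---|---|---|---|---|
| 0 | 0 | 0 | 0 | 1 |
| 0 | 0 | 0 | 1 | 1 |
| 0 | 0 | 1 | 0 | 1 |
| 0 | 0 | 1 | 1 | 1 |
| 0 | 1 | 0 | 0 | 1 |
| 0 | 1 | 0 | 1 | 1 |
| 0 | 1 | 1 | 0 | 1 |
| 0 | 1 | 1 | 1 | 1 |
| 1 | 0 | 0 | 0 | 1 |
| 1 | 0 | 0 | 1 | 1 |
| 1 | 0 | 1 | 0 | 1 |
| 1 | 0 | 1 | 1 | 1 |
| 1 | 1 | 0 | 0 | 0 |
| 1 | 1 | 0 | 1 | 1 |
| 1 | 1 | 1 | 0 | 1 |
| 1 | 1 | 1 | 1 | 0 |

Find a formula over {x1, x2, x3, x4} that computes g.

g(x1, x2, x3, x4) = NOT ((((x1 AND x2) AND NOT x3) AND NOT x4) OR (((x1 AND x2) AND x3) AND x4))

The 0-rows are (1,1,0,0), (1,1,1,1). Take each as a conjunction (x1·x2·¬x3·¬x4, x1·x2·x3·x4), form their disjunction, and complement — that gives a formula that is 1 everywhere g is.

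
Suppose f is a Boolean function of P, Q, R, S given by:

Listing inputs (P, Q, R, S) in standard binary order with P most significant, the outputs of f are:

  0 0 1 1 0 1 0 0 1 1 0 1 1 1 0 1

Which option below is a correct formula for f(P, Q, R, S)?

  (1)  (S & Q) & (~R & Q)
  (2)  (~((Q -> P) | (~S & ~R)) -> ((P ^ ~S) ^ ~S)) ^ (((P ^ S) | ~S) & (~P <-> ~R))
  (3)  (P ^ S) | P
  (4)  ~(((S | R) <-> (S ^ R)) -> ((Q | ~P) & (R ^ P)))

(1) disagrees with f on (0,0,1,0) (formula → 0, table → 1); rule it out.
(3) disagrees with f on (0,0,0,1) (formula → 1, table → 0); rule it out.
(4) disagrees with f on (0,0,0,0) (formula → 1, table → 0); rule it out.
That leaves (2). Evaluating it on every row reproduces the table of f exactly.

2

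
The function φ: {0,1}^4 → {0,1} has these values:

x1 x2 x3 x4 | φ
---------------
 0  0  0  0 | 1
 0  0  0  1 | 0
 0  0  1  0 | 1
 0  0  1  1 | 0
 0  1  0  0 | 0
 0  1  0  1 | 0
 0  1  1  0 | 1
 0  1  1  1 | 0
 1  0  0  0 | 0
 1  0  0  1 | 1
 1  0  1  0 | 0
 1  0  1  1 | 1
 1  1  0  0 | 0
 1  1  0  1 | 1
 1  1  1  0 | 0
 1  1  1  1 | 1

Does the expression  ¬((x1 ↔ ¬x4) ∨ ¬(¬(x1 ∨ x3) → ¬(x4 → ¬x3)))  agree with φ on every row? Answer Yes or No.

No

Check the formula against φ row by row:
  x1=0, x2=0, x3=0, x4=0: formula gives 0, but φ = 1 ✗
A single disagreement suffices: at (0,0,0,0) they differ, so the formula does not compute φ.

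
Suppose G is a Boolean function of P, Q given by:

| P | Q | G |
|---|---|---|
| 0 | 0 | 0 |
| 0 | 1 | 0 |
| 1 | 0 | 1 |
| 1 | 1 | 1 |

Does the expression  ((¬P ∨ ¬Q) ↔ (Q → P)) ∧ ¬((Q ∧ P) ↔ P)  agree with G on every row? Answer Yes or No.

No

Check the formula against G row by row:
  P=0, Q=0: formula gives 0, G = 0 ✓
  P=0, Q=1: formula gives 0, G = 0 ✓
  P=1, Q=0: formula gives 1, G = 1 ✓
  P=1, Q=1: formula gives 0, but G = 1 ✗
Row (1,1) is a counterexample, so the formula is not equivalent to G.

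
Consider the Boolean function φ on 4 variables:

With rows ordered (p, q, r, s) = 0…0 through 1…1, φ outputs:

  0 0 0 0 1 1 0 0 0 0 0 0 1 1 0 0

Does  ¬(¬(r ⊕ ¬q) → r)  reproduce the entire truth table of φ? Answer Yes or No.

Evaluate ¬(¬(r ⊕ ¬q) → r) on each row and compare to φ:
  p=0, q=0, r=0, s=0: formula gives 0, φ = 0 ✓
  p=0, q=0, r=0, s=1: formula gives 0, φ = 0 ✓
  p=0, q=0, r=1, s=0: formula gives 0, φ = 0 ✓
  p=0, q=0, r=1, s=1: formula gives 0, φ = 0 ✓
  … (the remaining 12 rows also agree.)
All 16 rows match — the expression computes φ exactly.

Yes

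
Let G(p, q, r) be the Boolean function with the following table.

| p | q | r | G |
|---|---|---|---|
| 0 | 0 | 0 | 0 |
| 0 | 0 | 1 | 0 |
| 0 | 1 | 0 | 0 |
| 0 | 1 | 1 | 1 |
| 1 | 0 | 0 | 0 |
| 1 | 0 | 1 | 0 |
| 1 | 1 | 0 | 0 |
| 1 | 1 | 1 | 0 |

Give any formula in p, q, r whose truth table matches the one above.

G(p, q, r) = (not p and q) and r

G is 1 on exactly one input, (0,1,1), whose minterm is ¬p·q·r. So G is just that conjunction.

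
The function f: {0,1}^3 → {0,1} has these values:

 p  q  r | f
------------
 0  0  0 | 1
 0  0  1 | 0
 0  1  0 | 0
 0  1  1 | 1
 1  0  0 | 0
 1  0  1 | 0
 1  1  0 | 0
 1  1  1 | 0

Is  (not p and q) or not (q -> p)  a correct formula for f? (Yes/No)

Test each input against both f and the formula:
  p=0, q=0, r=0: formula gives 0, but f = 1 ✗
A single disagreement suffices: at (0,0,0) they differ, so the formula does not compute f.

No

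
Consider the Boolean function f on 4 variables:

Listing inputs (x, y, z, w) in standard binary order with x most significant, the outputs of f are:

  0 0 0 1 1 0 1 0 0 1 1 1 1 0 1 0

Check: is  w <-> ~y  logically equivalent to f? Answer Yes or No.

Check the formula against f row by row:
  x=0, y=0, z=0, w=0: formula gives 0, f = 0 ✓
  x=0, y=0, z=0, w=1: formula gives 1, but f = 0 ✗
Row (0,0,0,1) is a counterexample, so the formula is not equivalent to f.

No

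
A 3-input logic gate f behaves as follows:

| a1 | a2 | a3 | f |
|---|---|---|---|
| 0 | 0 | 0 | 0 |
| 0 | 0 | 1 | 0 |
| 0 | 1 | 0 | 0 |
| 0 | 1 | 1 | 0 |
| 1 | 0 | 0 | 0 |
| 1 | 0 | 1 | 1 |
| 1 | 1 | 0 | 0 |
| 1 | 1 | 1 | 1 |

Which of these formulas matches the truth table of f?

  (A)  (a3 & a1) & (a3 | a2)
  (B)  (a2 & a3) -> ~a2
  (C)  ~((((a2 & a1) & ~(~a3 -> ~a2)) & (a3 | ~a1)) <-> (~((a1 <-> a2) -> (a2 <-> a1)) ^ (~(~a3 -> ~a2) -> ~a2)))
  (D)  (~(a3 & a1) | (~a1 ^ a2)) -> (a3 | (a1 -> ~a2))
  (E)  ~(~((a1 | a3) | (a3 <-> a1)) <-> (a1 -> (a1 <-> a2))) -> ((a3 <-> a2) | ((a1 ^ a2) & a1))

A

(B) fails at (0,0,0): the formula yields 1, f is 0.
(C) fails at (0,0,0): the formula yields 1, f is 0.
(D) fails at (0,0,0): the formula yields 1, f is 0.
(E) fails at (0,0,0): the formula yields 1, f is 0.
That leaves (A). Evaluating it on every row reproduces the table of f exactly.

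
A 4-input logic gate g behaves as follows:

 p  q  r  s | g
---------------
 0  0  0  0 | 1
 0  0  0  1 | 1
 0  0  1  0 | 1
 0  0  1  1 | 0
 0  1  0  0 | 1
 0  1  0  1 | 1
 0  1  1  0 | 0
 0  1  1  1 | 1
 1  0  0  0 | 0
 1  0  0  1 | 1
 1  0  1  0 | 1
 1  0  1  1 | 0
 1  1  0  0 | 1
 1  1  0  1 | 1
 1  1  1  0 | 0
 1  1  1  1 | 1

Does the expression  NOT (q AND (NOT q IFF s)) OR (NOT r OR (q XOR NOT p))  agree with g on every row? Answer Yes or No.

No

Evaluate NOT (q AND (NOT q IFF s)) OR (NOT r OR (q XOR NOT p)) on each row and compare to g:
  p=0, q=0, r=0, s=0: formula gives 1, g = 1 ✓
  p=0, q=0, r=0, s=1: formula gives 1, g = 1 ✓
  p=0, q=0, r=1, s=0: formula gives 1, g = 1 ✓
  p=0, q=0, r=1, s=1: formula gives 1, but g = 0 ✗
Since they disagree at (0,0,1,1), the expression is not a correct formula for g.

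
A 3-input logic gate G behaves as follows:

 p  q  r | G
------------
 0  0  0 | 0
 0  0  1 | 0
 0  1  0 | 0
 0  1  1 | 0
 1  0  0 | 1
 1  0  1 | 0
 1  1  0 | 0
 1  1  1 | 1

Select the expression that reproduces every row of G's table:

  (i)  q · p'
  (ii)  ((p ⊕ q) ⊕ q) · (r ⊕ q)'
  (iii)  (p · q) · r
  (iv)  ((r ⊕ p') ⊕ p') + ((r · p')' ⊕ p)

ii

(i) disagrees with G on (0,1,0) (formula → 1, table → 0); rule it out.
(iii) disagrees with G on (1,0,0) (formula → 0, table → 1); rule it out.
(iv) disagrees with G on (0,0,0) (formula → 1, table → 0); rule it out.
(ii) is the remaining candidate, and it agrees with G on all 8 inputs.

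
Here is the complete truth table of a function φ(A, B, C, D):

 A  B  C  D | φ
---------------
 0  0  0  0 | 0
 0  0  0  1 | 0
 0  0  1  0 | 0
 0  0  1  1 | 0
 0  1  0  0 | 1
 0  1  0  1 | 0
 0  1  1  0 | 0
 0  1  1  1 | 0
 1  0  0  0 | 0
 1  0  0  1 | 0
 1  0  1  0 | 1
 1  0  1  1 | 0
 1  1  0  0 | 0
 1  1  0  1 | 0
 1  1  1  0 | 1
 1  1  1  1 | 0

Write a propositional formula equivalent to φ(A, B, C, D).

Collect the rows where φ=1 — (0,1,0,0), (1,0,1,0), (1,1,1,0) — and write one minterm per row: ¬A·B·¬C·¬D, A·¬B·C·¬D, A·B·C·¬D. Their union (logical OR) reproduces the table exactly.

φ(A, B, C, D) = ((((NOT A AND B) AND NOT C) AND NOT D) OR (((A AND NOT B) AND C) AND NOT D)) OR (((A AND B) AND C) AND NOT D)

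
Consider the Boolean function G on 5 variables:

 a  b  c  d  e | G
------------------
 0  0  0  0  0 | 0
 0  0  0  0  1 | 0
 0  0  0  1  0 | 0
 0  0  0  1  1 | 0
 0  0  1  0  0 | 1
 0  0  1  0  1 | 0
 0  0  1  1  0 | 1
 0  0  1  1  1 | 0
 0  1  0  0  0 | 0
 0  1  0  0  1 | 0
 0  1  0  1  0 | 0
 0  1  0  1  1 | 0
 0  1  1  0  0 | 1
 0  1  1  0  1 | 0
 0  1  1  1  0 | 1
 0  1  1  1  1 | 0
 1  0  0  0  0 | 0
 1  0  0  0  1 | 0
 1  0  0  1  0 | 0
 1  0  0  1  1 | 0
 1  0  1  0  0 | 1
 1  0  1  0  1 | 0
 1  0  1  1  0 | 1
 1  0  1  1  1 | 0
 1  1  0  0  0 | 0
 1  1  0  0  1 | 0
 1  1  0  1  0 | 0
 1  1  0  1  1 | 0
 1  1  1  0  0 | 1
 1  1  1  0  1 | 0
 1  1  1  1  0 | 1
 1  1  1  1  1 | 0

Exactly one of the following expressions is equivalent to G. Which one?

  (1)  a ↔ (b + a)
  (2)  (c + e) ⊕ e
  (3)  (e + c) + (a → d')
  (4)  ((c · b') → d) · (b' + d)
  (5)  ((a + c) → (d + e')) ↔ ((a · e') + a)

(1): at (0,0,0,0,0) it gives 1, but G = 0 — eliminated.
(3): at (0,0,0,0,0) it gives 1, but G = 0 — eliminated.
(4): at (0,0,0,0,0) it gives 1, but G = 0 — eliminated.
(5): at (0,0,1,0,0) it gives 0, but G = 1 — eliminated.
(2) is the remaining candidate, and it agrees with G on all 32 inputs.

2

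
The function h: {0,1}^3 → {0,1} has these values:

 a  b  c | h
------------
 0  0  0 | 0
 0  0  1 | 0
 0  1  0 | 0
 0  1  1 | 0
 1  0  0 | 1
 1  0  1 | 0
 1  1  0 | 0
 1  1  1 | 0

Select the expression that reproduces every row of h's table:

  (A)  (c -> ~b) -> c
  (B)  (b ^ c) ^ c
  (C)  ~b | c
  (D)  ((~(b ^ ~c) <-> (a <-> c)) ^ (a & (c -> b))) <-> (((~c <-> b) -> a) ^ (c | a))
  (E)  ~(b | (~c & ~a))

(A) fails at (0,0,1): the formula yields 1, h is 0.
(B) fails at (0,1,0): the formula yields 1, h is 0.
(C) fails at (0,0,0): the formula yields 1, h is 0.
(E) fails at (0,0,1): the formula yields 1, h is 0.
(D) is the remaining candidate, and it agrees with h on all 8 inputs.

D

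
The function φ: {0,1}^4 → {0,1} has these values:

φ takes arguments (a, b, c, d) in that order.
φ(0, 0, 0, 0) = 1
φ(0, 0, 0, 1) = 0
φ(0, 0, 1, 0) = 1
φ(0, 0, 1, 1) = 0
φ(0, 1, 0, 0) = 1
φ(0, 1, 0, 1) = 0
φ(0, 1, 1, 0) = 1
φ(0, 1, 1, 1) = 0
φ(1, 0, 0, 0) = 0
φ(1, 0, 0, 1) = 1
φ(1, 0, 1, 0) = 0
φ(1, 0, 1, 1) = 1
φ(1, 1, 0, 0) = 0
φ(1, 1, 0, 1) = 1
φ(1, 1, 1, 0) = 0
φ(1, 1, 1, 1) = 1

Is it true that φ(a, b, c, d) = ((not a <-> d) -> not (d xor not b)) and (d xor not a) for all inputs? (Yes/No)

Evaluate ((not a <-> d) -> not (d xor not b)) and (d xor not a) on each row and compare to φ:
  a=0, b=0, c=0, d=0: formula gives 1, φ = 1 ✓
  a=0, b=0, c=0, d=1: formula gives 0, φ = 0 ✓
  a=0, b=0, c=1, d=0: formula gives 1, φ = 1 ✓
  a=0, b=0, c=1, d=1: formula gives 0, φ = 0 ✓
  …and likewise for the remaining 12 rows.
All 16 rows match — the expression computes φ exactly.

Yes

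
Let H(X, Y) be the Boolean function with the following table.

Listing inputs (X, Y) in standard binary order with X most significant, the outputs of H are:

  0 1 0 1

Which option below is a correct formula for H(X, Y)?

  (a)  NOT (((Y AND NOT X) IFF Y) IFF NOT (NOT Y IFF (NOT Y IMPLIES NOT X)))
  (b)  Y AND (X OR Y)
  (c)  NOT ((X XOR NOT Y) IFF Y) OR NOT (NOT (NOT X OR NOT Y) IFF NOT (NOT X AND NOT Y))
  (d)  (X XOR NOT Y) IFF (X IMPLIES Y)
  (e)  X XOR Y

b

(a) fails at (0,0): the formula yields 1, H is 0.
(c) fails at (0,0): the formula yields 1, H is 0.
(d) fails at (0,0): the formula yields 1, H is 0.
(e) fails at (1,0): the formula yields 1, H is 0.
That leaves (b). Evaluating it on every row reproduces the table of H exactly.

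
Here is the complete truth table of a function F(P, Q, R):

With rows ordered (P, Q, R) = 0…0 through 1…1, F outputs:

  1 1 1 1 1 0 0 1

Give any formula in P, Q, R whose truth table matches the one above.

F(P, Q, R) = ~(((P & ~Q) & R) | ((P & Q) & ~R))

The 0-rows are (1,0,1), (1,1,0). Take each as a conjunction (P·¬Q·R, P·Q·¬R), form their disjunction, and complement — that gives a formula that is 1 everywhere F is.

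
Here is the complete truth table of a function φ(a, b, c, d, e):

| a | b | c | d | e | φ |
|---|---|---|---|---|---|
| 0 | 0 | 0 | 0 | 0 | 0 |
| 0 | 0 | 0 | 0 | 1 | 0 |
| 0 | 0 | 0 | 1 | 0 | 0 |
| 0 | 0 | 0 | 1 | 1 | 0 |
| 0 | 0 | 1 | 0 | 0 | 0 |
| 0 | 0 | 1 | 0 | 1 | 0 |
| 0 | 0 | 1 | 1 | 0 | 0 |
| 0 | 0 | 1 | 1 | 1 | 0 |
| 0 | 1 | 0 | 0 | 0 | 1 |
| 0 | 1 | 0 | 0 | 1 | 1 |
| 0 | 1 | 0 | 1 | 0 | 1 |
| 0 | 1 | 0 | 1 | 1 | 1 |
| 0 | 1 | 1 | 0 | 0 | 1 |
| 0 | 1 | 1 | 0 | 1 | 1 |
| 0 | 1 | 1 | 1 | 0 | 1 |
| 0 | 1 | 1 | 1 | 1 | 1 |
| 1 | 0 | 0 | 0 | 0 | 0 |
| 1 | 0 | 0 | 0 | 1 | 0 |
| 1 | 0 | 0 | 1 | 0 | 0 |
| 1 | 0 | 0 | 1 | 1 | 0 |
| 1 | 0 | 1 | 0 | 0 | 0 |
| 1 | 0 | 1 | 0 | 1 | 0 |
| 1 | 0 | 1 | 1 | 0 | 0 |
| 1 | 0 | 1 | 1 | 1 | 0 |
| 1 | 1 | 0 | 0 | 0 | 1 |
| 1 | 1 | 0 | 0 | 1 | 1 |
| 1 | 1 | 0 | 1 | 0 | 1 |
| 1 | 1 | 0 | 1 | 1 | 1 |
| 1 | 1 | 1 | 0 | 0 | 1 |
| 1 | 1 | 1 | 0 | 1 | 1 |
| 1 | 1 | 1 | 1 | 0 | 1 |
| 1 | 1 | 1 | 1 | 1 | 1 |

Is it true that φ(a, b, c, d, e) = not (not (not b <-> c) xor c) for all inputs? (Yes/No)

Yes

Evaluate not (not (not b <-> c) xor c) on each row and compare to φ:
  a=0, b=0, c=0, d=0, e=0: formula gives 0, φ = 0 ✓
  a=0, b=0, c=0, d=0, e=1: formula gives 0, φ = 0 ✓
  a=0, b=0, c=0, d=1, e=0: formula gives 0, φ = 0 ✓
  a=0, b=0, c=0, d=1, e=1: formula gives 0, φ = 0 ✓
  …and likewise for the remaining 28 rows.
Every row agrees, so the formula is equivalent.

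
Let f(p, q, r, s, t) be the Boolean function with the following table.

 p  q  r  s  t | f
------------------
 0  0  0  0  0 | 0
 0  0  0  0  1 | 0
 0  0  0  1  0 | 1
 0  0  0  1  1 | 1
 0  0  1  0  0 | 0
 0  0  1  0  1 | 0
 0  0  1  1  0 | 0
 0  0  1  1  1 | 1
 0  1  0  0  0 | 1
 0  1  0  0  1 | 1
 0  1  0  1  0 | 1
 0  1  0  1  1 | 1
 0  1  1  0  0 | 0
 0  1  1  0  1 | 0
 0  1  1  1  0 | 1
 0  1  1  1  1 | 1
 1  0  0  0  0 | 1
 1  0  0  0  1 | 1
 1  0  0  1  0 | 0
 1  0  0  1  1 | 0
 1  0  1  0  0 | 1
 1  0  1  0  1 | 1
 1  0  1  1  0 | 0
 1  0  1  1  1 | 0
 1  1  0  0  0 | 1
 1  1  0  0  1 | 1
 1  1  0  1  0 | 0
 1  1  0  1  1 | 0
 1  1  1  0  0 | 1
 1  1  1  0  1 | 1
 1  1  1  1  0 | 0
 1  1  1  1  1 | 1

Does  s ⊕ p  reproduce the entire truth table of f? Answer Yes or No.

No

Check the formula against f row by row:
  p=0, q=0, r=0, s=0, t=0: formula gives 0, f = 0 ✓
  p=0, q=0, r=0, s=0, t=1: formula gives 0, f = 0 ✓
  p=0, q=0, r=0, s=1, t=0: formula gives 1, f = 1 ✓
  p=0, q=0, r=0, s=1, t=1: formula gives 1, f = 1 ✓
  …
  p=0, q=0, r=1, s=1, t=0: formula gives 1, but f = 0 ✗
A single disagreement suffices: at (0,0,1,1,0) they differ, so the formula does not compute f.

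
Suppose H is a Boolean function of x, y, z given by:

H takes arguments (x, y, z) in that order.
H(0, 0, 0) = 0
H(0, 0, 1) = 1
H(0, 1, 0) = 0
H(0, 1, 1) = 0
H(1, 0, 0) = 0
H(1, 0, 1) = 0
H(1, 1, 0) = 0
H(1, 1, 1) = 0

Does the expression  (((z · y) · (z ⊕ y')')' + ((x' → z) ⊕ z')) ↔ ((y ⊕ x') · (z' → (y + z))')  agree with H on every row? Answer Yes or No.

Check the formula against H row by row:
  x=0, y=0, z=0: formula gives 1, but H = 0 ✗
A single disagreement suffices: at (0,0,0) they differ, so the formula does not compute H.

No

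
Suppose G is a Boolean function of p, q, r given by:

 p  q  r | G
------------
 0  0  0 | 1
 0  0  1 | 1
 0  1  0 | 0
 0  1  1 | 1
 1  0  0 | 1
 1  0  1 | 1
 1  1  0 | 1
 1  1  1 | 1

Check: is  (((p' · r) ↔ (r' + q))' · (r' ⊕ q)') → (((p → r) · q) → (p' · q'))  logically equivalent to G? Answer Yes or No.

Test each input against both G and the formula:
  p=0, q=0, r=0: formula gives 1, G = 1 ✓
  p=0, q=0, r=1: formula gives 1, G = 1 ✓
  p=0, q=1, r=0: formula gives 0, G = 0 ✓
  p=0, q=1, r=1: formula gives 1, G = 1 ✓
  p=1, q=0, r=0: formula gives 1, G = 1 ✓
  …and likewise for the remaining 3 rows.
No disagreement on any input; they are logically equivalent.

Yes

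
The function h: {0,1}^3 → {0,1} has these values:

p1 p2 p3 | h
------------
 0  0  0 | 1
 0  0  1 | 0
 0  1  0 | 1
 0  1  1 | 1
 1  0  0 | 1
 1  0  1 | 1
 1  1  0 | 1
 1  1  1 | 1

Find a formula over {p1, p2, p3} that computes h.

Only row (0,0,1) gives 0. So h is 1 everywhere except there — the complement of the minterm ¬p1·¬p2·p3.

h(p1, p2, p3) = ¬((¬p1 ∧ ¬p2) ∧ p3)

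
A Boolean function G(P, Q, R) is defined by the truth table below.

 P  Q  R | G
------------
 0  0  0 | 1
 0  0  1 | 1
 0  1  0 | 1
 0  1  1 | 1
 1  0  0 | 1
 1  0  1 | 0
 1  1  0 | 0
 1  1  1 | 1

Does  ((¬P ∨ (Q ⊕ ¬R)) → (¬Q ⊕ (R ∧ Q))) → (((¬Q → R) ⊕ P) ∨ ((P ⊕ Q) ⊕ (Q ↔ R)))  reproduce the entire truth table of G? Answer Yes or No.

Check the formula against G row by row:
  P=0, Q=0, R=0: formula gives 1, G = 1 ✓
  P=0, Q=0, R=1: formula gives 1, G = 1 ✓
  P=0, Q=1, R=0: formula gives 1, G = 1 ✓
  P=0, Q=1, R=1: formula gives 1, G = 1 ✓
  P=1, Q=0, R=0: formula gives 1, G = 1 ✓
  P=1, Q=0, R=1: formula gives 1, but G = 0 ✗
A single disagreement suffices: at (1,0,1) they differ, so the formula does not compute G.

No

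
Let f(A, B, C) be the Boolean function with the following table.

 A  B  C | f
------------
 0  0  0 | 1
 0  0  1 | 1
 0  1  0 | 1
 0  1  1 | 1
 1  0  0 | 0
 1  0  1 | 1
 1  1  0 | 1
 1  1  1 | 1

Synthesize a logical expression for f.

f(A, B, C) = NOT ((A AND NOT B) AND NOT C)

f is 0 on exactly one input, (1,0,0), whose minterm is A·¬B·¬C. So f is the negation of that single conjunction.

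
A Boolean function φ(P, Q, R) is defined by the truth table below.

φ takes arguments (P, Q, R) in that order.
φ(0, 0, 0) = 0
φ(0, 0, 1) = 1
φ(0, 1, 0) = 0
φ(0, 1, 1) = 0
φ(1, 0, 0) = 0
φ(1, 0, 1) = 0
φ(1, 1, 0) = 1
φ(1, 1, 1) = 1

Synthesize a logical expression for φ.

φ(P, Q, R) = (((NOT P AND NOT Q) AND R) OR ((P AND Q) AND NOT R)) OR ((P AND Q) AND R)

Collect the rows where φ=1 — (0,0,1), (1,1,0), (1,1,1) — and write one minterm per row: ¬P·¬Q·R, P·Q·¬R, P·Q·R. Their union (logical OR) reproduces the table exactly.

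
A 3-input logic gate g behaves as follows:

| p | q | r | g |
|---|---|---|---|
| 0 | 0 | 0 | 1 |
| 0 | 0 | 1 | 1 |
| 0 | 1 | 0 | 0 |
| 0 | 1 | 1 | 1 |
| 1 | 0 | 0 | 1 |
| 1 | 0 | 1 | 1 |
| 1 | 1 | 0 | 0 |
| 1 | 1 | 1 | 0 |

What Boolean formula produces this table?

g(p, q, r) = NOT ((((NOT p AND q) AND NOT r) OR ((p AND q) AND NOT r)) OR ((p AND q) AND r))

g is 0 on only 3 rows — (0,1,0), (1,1,0), (1,1,1). Writing each as a minterm (¬p·q·¬r, p·q·¬r, p·q·r) and OR-ing them characterizes exactly where g=0, so g is the negation of that disjunction.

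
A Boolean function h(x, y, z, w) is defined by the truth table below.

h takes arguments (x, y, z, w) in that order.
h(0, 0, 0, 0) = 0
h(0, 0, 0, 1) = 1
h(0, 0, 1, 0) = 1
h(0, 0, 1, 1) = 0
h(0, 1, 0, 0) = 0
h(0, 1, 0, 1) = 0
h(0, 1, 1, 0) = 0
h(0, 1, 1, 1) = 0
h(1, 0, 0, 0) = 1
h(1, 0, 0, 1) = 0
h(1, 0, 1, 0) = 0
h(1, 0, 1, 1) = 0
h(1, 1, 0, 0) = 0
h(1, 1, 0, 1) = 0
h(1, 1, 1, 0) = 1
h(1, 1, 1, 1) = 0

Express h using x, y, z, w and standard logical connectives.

h(x, y, z, w) = (((((not x and not y) and not z) and w) or (((not x and not y) and z) and not w)) or (((x and not y) and not z) and not w)) or (((x and y) and z) and not w)

h=1 on 4 inputs: (0,0,0,1), (0,0,1,0), (1,0,0,0), (1,1,1,0). Reading each as a conjunction of literals (¬x·¬y·¬z·w, ¬x·¬y·z·¬w, x·¬y·¬z·¬w, x·y·z·¬w) and taking the OR gives the canonical DNF.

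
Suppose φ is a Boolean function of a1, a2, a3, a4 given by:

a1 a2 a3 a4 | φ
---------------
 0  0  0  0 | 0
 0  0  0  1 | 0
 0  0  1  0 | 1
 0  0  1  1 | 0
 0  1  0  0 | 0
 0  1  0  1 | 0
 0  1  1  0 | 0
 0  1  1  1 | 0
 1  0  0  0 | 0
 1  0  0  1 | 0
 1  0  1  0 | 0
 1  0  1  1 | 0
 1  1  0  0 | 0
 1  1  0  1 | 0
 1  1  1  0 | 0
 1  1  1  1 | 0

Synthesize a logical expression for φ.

Only row (0,0,1,0) gives 1. That row's minterm ¬a1·¬a2·a3·¬a4 is φ directly.

φ(a1, a2, a3, a4) = ((a1' · a2') · a3) · a4'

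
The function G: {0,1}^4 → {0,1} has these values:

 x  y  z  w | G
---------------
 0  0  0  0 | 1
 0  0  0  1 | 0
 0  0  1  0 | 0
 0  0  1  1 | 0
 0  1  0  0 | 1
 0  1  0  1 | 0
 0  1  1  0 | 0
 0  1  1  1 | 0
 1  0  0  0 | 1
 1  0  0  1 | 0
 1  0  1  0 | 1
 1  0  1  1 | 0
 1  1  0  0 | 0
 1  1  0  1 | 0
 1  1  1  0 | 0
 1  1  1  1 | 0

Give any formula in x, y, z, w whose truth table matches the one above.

G(x, y, z, w) = (((((¬x ∧ ¬y) ∧ ¬z) ∧ ¬w) ∨ (((¬x ∧ y) ∧ ¬z) ∧ ¬w)) ∨ (((x ∧ ¬y) ∧ ¬z) ∧ ¬w)) ∨ (((x ∧ ¬y) ∧ z) ∧ ¬w)

G=1 on 4 inputs: (0,0,0,0), (0,1,0,0), (1,0,0,0), (1,0,1,0). Reading each as a conjunction of literals (¬x·¬y·¬z·¬w, ¬x·y·¬z·¬w, x·¬y·¬z·¬w, x·¬y·z·¬w) and taking the OR gives the canonical DNF.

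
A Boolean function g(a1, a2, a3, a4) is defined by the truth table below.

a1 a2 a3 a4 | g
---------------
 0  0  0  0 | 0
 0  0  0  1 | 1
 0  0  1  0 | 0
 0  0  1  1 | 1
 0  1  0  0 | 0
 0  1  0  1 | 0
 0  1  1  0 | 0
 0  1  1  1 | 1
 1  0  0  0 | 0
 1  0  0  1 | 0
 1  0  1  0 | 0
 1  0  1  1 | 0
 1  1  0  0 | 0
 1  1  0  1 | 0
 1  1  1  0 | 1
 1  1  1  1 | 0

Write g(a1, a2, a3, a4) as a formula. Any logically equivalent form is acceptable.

g(a1, a2, a3, a4) = (((((NOT a1 AND NOT a2) AND NOT a3) AND a4) OR (((NOT a1 AND NOT a2) AND a3) AND a4)) OR (((NOT a1 AND a2) AND a3) AND a4)) OR (((a1 AND a2) AND a3) AND NOT a4)

Collect the rows where g=1 — (0,0,0,1), (0,0,1,1), (0,1,1,1), (1,1,1,0) — and write one minterm per row: ¬a1·¬a2·¬a3·a4, ¬a1·¬a2·a3·a4, ¬a1·a2·a3·a4, a1·a2·a3·¬a4. Their union (logical OR) reproduces the table exactly.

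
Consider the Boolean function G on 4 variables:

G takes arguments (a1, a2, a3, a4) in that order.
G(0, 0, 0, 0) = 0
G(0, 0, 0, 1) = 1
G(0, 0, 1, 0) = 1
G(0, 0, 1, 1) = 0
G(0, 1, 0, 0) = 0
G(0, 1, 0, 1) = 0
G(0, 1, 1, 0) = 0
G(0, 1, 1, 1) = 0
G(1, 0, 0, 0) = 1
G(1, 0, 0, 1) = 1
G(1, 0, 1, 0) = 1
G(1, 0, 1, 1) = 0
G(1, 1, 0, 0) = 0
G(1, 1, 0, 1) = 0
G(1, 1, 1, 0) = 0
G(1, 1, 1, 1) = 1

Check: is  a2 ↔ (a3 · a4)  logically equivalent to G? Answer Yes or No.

No

Evaluate a2 ↔ (a3 · a4) on each row and compare to G:
  a1=0, a2=0, a3=0, a4=0: formula gives 1, but G = 0 ✗
Since they disagree at (0,0,0,0), the expression is not a correct formula for G.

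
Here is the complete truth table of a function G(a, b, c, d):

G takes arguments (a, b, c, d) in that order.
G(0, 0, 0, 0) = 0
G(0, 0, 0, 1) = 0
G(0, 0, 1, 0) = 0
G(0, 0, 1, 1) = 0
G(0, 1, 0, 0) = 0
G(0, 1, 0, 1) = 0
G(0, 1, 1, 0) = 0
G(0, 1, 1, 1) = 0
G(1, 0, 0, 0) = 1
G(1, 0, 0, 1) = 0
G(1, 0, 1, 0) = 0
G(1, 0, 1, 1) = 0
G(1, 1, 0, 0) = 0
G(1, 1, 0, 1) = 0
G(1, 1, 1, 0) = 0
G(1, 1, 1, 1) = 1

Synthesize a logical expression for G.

The 1-rows are (1,0,0,0), (1,1,1,1). Each contributes one minterm — a·¬b·¬c·¬d; a·b·c·d — and their disjunction is a sum-of-products form of G.

G(a, b, c, d) = (((a · b') · c') · d') + (((a · b) · c) · d)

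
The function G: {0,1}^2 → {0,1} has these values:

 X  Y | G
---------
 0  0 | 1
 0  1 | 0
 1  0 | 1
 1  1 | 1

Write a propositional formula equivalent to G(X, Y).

G(X, Y) = Y -> X

This is Y → X (false only at 0,1).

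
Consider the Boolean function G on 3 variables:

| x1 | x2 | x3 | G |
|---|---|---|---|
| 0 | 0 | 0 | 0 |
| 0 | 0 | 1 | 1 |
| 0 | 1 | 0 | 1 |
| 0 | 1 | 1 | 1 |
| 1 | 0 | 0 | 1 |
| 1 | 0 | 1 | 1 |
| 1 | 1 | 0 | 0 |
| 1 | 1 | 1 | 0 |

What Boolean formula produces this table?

G(x1, x2, x3) = not ((((not x1 and not x2) and not x3) or ((x1 and x2) and not x3)) or ((x1 and x2) and x3))

The 0-rows are (0,0,0), (1,1,0), (1,1,1). Take each as a conjunction (¬x1·¬x2·¬x3, x1·x2·¬x3, x1·x2·x3), form their disjunction, and complement — that gives a formula that is 1 everywhere G is.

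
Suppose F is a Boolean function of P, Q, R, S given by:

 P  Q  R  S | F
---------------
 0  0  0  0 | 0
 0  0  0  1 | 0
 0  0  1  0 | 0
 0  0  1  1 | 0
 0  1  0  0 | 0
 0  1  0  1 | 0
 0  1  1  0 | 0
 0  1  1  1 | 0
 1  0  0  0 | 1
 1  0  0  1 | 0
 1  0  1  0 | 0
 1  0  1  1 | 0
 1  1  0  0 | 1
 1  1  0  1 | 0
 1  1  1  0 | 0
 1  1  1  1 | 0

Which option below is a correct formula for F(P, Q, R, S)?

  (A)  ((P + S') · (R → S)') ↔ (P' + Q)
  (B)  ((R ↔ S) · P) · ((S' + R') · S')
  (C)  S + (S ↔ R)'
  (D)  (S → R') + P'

B

(A) disagrees with F on (0,0,1,0) (formula → 1, table → 0); rule it out.
(C) disagrees with F on (0,0,0,1) (formula → 1, table → 0); rule it out.
(D) disagrees with F on (0,0,0,0) (formula → 1, table → 0); rule it out.
(B) is the remaining candidate, and it agrees with F on all 16 inputs.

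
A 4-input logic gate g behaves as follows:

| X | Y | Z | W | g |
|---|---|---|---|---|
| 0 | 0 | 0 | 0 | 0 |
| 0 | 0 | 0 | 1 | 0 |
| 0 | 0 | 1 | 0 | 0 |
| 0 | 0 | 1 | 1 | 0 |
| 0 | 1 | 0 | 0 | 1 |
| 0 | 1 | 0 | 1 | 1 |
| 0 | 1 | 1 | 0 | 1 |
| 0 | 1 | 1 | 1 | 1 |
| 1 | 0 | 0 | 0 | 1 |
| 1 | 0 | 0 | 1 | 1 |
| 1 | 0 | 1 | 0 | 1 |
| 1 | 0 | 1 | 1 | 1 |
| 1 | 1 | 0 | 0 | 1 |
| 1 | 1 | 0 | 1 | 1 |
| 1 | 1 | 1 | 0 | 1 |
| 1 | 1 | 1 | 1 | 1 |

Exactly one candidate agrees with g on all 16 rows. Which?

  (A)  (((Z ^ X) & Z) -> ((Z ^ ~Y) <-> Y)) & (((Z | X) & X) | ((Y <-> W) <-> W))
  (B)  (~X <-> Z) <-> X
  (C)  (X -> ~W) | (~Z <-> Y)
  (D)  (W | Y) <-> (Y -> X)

A

(B): at (0,0,0,0) it gives 1, but g = 0 — eliminated.
(C): at (0,0,0,0) it gives 1, but g = 0 — eliminated.
(D): at (0,0,0,1) it gives 1, but g = 0 — eliminated.
(A) is the remaining candidate, and it agrees with g on all 16 inputs.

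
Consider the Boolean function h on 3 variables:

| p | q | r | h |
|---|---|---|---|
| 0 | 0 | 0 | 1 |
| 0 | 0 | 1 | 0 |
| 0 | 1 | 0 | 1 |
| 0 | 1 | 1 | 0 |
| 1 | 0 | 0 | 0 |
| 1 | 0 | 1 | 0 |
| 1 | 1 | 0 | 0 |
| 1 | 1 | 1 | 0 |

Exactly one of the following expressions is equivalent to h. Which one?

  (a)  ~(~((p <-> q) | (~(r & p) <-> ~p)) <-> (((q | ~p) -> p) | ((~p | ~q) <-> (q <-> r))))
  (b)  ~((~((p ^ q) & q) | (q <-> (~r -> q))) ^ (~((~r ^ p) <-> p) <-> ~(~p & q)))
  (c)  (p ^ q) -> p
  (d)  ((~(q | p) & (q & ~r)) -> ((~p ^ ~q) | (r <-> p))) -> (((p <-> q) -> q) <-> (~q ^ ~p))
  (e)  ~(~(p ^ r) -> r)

e

(a) disagrees with h on (0,1,0) (formula → 0, table → 1); rule it out.
(b) disagrees with h on (0,1,0) (formula → 0, table → 1); rule it out.
(c) disagrees with h on (0,0,1) (formula → 1, table → 0); rule it out.
(d) disagrees with h on (0,0,1) (formula → 1, table → 0); rule it out.
That leaves (e). Evaluating it on every row reproduces the table of h exactly.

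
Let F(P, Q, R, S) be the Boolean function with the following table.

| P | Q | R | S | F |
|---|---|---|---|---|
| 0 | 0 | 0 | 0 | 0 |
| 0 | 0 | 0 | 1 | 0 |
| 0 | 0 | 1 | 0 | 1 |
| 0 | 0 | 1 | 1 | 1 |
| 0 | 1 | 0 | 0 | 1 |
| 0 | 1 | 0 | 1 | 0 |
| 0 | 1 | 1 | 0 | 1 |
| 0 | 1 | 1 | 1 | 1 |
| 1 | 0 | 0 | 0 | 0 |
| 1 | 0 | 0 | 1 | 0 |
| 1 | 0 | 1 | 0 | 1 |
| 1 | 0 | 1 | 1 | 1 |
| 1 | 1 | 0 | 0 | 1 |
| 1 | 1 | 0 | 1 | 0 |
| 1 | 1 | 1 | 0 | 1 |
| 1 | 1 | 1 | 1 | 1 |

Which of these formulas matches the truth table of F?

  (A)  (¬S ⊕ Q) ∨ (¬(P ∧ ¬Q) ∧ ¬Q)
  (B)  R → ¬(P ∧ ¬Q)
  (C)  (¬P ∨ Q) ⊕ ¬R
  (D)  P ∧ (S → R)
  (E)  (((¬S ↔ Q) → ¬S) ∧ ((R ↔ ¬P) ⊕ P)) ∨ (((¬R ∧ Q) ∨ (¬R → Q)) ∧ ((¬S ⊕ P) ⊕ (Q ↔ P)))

(A): at (0,0,0,0) it gives 1, but F = 0 — eliminated.
(B): at (0,0,0,0) it gives 1, but F = 0 — eliminated.
(C): at (0,1,0,0) it gives 0, but F = 1 — eliminated.
(D): at (0,0,1,0) it gives 0, but F = 1 — eliminated.
That leaves (E). Evaluating it on every row reproduces the table of F exactly.

E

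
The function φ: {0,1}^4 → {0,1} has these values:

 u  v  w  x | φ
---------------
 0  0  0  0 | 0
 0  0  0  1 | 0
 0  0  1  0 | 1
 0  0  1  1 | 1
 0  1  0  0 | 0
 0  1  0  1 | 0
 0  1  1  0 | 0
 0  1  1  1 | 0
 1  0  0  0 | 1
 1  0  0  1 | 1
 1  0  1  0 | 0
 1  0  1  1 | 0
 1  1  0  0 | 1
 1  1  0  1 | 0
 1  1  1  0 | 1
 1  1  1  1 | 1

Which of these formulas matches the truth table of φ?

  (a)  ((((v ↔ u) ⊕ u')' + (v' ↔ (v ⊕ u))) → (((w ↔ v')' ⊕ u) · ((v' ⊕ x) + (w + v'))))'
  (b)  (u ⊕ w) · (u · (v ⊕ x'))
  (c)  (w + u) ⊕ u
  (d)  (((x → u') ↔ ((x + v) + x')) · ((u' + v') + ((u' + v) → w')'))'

(b) disagrees with φ on (0,0,1,0) (formula → 0, table → 1); rule it out.
(c) disagrees with φ on (0,1,1,0) (formula → 1, table → 0); rule it out.
(d) disagrees with φ on (0,0,1,0) (formula → 0, table → 1); rule it out.
That leaves (a). Evaluating it on every row reproduces the table of φ exactly.

a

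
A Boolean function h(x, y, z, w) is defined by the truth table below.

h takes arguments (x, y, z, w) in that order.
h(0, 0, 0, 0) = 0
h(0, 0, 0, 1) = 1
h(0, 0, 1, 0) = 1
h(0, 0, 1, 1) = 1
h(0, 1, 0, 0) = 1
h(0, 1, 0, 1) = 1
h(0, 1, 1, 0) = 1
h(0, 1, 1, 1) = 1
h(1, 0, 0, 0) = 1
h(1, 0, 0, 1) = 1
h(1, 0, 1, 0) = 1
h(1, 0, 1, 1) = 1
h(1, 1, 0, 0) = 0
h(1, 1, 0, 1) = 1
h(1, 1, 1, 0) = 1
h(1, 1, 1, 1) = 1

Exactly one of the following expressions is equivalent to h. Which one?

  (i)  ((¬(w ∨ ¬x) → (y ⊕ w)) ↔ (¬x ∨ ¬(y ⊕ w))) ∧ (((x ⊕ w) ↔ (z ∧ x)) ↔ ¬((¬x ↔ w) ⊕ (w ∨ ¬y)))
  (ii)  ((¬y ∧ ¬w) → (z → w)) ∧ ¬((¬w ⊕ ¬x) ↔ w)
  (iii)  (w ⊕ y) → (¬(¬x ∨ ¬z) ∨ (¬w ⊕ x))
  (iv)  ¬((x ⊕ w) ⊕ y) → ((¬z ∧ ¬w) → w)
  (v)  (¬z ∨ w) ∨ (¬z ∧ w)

(i) fails at (0,0,0,1): the formula yields 0, h is 1.
(ii) fails at (0,0,0,1): the formula yields 0, h is 1.
(iii) fails at (0,0,0,0): the formula yields 1, h is 0.
(v) fails at (0,0,0,0): the formula yields 1, h is 0.
Only (iv) survives; checking it on all 16 rows confirms it matches h.

iv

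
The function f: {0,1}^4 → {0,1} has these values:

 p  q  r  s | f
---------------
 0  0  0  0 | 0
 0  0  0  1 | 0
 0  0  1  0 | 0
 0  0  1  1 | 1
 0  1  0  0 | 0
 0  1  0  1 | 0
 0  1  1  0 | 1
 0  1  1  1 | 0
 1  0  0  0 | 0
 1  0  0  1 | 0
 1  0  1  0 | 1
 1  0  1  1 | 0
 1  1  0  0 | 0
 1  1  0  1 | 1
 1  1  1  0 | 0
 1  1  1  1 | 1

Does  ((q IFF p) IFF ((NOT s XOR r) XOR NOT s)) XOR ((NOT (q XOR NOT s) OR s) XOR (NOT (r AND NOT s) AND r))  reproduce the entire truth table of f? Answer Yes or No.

Check the formula against f row by row:
  p=0, q=0, r=0, s=0: formula gives 0, f = 0 ✓
  p=0, q=0, r=0, s=1: formula gives 1, but f = 0 ✗
Row (0,0,0,1) is a counterexample, so the formula is not equivalent to f.

No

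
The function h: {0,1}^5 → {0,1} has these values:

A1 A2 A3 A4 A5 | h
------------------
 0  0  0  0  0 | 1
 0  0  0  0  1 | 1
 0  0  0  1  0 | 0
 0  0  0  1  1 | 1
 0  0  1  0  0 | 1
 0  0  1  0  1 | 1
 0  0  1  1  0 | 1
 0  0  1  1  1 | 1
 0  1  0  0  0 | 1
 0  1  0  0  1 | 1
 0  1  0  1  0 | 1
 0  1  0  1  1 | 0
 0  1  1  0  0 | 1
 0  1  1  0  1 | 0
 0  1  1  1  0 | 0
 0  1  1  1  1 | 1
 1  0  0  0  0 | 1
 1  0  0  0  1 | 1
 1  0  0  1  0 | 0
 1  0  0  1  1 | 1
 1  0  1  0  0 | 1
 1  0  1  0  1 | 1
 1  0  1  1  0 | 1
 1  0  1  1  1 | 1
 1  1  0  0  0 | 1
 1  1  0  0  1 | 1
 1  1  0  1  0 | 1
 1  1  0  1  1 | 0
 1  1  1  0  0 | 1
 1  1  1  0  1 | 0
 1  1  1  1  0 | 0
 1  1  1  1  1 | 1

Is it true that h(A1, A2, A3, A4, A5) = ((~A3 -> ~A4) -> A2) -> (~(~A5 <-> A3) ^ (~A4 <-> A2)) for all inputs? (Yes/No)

No

Check the formula against h row by row:
  A1=0, A2=0, A3=0, A4=0, A5=0: formula gives 1, h = 1 ✓
  A1=0, A2=0, A3=0, A4=0, A5=1: formula gives 1, h = 1 ✓
  A1=0, A2=0, A3=0, A4=1, A5=0: formula gives 0, h = 0 ✓
  A1=0, A2=0, A3=0, A4=1, A5=1: formula gives 1, h = 1 ✓
  …
  A1=0, A2=1, A3=0, A4=0, A5=0: formula gives 0, but h = 1 ✗
Since they disagree at (0,1,0,0,0), the expression is not a correct formula for h.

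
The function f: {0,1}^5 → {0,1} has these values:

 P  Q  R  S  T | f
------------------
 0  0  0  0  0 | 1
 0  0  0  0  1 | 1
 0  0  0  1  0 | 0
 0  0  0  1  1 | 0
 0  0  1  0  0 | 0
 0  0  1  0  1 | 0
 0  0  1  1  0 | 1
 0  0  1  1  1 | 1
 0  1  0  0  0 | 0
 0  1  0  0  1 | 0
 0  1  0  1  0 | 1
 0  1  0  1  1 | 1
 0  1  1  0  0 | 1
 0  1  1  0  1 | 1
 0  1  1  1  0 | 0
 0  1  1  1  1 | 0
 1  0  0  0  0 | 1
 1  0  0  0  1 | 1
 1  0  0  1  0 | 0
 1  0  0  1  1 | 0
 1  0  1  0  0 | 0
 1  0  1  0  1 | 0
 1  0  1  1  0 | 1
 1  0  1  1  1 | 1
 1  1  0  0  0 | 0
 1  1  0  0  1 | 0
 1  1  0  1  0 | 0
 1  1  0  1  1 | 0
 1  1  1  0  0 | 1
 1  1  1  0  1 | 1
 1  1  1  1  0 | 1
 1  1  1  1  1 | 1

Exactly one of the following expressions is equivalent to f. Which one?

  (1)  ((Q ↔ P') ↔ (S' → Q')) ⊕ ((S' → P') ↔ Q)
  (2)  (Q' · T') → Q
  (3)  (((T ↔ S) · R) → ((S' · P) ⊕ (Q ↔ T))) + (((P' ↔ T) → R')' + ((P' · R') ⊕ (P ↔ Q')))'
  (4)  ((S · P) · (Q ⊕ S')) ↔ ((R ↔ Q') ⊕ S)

(1): at (0,0,0,0,0) it gives 0, but f = 1 — eliminated.
(2): at (0,0,0,0,0) it gives 0, but f = 1 — eliminated.
(3): at (0,0,0,1,0) it gives 1, but f = 0 — eliminated.
(4) is the remaining candidate, and it agrees with f on all 32 inputs.

4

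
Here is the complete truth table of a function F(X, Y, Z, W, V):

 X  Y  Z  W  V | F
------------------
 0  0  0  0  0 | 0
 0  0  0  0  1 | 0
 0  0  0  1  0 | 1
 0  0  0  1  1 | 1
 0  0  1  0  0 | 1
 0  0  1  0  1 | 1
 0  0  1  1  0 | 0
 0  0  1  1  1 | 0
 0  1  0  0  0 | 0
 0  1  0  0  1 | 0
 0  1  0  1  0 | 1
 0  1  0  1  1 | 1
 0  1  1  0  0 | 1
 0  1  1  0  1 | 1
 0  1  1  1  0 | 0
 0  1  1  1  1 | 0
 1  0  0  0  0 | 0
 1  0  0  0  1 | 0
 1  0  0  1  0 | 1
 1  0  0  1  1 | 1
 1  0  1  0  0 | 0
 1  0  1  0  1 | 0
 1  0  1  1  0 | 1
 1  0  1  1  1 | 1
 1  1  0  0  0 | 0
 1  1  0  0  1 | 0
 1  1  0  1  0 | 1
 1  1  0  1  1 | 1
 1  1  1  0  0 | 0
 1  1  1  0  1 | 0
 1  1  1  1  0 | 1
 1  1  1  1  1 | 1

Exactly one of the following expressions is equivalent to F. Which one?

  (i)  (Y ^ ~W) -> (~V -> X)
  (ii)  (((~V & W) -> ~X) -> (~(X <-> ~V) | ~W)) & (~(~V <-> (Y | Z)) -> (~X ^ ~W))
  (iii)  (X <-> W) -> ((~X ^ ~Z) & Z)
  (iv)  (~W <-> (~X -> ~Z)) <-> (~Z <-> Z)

iv

(i): at (0,0,0,0,1) it gives 1, but F = 0 — eliminated.
(ii): at (0,0,0,0,1) it gives 1, but F = 0 — eliminated.
(iii): at (0,0,1,1,0) it gives 1, but F = 0 — eliminated.
(iv) is the remaining candidate, and it agrees with F on all 32 inputs.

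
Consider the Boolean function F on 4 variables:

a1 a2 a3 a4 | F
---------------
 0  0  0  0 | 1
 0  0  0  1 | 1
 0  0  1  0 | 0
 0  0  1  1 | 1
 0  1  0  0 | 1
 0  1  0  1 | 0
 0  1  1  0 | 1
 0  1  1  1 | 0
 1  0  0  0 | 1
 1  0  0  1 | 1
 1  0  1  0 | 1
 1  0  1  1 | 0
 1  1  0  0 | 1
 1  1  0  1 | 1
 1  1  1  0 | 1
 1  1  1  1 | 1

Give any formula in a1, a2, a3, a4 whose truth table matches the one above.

There are just 4 zero rows: (0,0,1,0), (0,1,0,1), (0,1,1,1), (1,0,1,1). Their minterms are ¬a1·¬a2·a3·¬a4, ¬a1·a2·¬a3·a4, ¬a1·a2·a3·a4, a1·¬a2·a3·a4; the OR of those covers precisely the 0-outputs, and negating it yields F.

F(a1, a2, a3, a4) = not ((((((not a1 and not a2) and a3) and not a4) or (((not a1 and a2) and not a3) and a4)) or (((not a1 and a2) and a3) and a4)) or (((a1 and not a2) and a3) and a4))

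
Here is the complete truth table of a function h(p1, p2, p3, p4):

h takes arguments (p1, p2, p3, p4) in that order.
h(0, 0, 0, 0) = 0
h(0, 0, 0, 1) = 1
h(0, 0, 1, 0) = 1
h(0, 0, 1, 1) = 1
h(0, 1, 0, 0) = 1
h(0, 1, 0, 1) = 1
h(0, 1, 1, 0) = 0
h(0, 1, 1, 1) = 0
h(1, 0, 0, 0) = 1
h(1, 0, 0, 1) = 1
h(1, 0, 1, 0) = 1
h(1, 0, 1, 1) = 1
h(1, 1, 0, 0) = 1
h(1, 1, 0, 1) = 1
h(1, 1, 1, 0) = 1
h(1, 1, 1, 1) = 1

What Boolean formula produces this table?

h is 0 on only 3 rows — (0,0,0,0), (0,1,1,0), (0,1,1,1). Writing each as a minterm (¬p1·¬p2·¬p3·¬p4, ¬p1·p2·p3·¬p4, ¬p1·p2·p3·p4) and OR-ing them characterizes exactly where h=0, so h is the negation of that disjunction.

h(p1, p2, p3, p4) = NOT (((((NOT p1 AND NOT p2) AND NOT p3) AND NOT p4) OR (((NOT p1 AND p2) AND p3) AND NOT p4)) OR (((NOT p1 AND p2) AND p3) AND p4))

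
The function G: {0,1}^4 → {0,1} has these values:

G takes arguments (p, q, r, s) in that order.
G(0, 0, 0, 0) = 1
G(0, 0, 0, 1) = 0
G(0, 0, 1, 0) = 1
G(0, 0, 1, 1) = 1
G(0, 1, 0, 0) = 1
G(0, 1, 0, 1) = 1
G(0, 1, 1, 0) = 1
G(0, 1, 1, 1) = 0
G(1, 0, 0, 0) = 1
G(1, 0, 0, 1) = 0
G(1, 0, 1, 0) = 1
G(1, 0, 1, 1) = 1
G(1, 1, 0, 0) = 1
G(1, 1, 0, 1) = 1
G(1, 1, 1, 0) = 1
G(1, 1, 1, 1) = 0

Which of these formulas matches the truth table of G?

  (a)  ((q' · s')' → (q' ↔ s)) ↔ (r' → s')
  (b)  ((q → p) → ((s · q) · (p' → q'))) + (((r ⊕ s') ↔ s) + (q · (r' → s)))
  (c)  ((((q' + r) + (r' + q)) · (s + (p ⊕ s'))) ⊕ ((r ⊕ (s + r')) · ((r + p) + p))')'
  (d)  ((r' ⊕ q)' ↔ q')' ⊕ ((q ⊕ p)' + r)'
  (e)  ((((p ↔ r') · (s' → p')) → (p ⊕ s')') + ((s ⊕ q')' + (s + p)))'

a

(b) disagrees with G on (0,0,0,0) (formula → 0, table → 1); rule it out.
(c) disagrees with G on (0,0,0,1) (formula → 1, table → 0); rule it out.
(d) disagrees with G on (0,0,0,1) (formula → 1, table → 0); rule it out.
(e) disagrees with G on (0,0,0,0) (formula → 0, table → 1); rule it out.
Only (a) survives; checking it on all 16 rows confirms it matches G.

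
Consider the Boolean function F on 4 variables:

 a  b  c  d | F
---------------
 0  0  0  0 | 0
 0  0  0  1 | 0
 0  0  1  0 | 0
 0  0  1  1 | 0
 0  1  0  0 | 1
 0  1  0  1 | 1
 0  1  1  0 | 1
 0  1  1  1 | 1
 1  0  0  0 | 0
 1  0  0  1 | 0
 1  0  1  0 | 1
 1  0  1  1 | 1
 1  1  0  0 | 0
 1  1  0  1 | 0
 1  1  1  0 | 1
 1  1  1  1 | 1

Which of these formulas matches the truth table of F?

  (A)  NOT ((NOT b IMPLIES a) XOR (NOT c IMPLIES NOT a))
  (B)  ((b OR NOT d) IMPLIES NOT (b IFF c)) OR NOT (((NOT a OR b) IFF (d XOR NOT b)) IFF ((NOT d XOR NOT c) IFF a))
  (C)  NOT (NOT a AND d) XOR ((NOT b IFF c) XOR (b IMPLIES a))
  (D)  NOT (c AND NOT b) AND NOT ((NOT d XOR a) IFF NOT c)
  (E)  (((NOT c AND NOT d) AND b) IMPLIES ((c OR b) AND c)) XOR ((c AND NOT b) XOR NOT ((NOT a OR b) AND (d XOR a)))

(B) disagrees with F on (0,0,0,1) (formula → 1, table → 0); rule it out.
(C) disagrees with F on (0,0,0,1) (formula → 1, table → 0); rule it out.
(D) disagrees with F on (0,0,0,1) (formula → 1, table → 0); rule it out.
(E) disagrees with F on (0,0,0,1) (formula → 1, table → 0); rule it out.
Only (A) survives; checking it on all 16 rows confirms it matches F.

A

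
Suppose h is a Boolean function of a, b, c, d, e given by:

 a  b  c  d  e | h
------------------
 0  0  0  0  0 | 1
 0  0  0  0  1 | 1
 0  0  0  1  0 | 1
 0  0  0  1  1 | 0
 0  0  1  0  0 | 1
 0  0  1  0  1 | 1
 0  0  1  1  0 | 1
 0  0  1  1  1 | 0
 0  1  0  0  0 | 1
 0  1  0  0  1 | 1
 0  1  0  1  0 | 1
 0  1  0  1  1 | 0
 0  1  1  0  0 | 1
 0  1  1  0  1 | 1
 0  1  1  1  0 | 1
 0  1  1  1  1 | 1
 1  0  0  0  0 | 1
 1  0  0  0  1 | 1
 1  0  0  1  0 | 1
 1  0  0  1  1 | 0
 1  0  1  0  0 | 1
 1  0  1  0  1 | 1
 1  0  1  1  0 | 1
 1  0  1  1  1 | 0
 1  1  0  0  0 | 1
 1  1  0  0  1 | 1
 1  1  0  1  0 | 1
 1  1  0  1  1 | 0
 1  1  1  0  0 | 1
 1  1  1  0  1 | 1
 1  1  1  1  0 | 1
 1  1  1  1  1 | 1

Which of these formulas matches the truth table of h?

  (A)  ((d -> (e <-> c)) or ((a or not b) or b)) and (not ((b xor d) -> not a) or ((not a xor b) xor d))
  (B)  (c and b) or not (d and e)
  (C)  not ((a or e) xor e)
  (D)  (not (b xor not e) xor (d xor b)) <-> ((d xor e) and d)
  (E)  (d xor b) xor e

(A): at (0,0,0,1,0) it gives 0, but h = 1 — eliminated.
(C): at (0,0,0,1,1) it gives 1, but h = 0 — eliminated.
(D): at (0,0,0,0,1) it gives 0, but h = 1 — eliminated.
(E): at (0,0,0,0,0) it gives 0, but h = 1 — eliminated.
(B) is the remaining candidate, and it agrees with h on all 32 inputs.

B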